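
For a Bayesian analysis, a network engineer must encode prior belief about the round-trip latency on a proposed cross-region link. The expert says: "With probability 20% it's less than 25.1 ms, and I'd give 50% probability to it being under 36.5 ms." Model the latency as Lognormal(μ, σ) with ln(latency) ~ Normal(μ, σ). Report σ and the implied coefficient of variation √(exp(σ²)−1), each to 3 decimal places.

σ ≈ 0.445, CV ≈ 0.468

If T ~ Lognormal(μ,σ) then ln T ~ Normal(μ,σ), so the p-quantile of ln T is μ + z_p·σ.
ln(25.1) = 3.223 and ln(36.5) = 3.597; z_{0.2} = -0.8416, z_{0.5} = 0.
σ = (3.597 − 3.223)/(0 − (-0.8416)) = 0.445.
μ = 3.223 − (-0.8416)·0.445 = 3.597.
CV = √(exp(σ²)−1) = √(exp(0.1979)−1) = 0.468.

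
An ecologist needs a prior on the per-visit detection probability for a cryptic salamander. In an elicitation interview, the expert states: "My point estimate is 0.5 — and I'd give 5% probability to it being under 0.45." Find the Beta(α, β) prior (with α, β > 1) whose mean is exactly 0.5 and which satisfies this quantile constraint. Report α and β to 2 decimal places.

With mean 0.5 fixed, write α = 0.5s, β = 0.5s where s = α+β.
Need P(θ < 0.45) = 0.05 under Beta(0.5s, 0.5s). Normal approximation: (q−m)/√(m(1−m)/s) ≈ z_{0.05} = -1.64, so s ≈ 0.5·0.5·(-1.64)²/(0.45−0.5)² = 270.6.
At s = 270.6: P(θ<0.45) ≈ 0.050. Adjusting to match 0.05 gives s ≈ 269.70.
So α = 0.5·269.70 ≈ 134.85, β = 0.5·269.70 ≈ 134.85.

α ≈ 134.85, β ≈ 134.85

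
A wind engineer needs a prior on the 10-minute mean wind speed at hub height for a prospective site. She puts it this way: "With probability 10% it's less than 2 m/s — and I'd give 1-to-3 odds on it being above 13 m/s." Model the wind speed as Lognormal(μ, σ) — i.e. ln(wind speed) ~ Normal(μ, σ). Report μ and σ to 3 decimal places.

μ ≈ 1.920, σ ≈ 0.957

If T ~ Lognormal(μ,σ) then ln T ~ Normal(μ,σ), so the p-quantile of ln T is μ + z_p·σ.
ln(2) = 0.6931 and ln(13) = 2.565; z_{0.1} = -1.282, z_{0.75} = 0.6745.
σ = (2.565 − 0.6931)/(0.6745 − (-1.282)) = 0.957.
μ = 0.6931 − (-1.282)·0.957 = 1.920.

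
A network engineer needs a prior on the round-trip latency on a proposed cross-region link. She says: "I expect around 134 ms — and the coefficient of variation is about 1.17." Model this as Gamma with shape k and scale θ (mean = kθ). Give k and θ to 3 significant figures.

k ≈ 0.731, θ ≈ 183

For Gamma(k, scale θ): mean = kθ, variance = kθ², so CV = 1/√k.
CV = 1.17, hence k = 1/CV² = 0.731.
Then θ = mean/k = 134/0.731 = 183.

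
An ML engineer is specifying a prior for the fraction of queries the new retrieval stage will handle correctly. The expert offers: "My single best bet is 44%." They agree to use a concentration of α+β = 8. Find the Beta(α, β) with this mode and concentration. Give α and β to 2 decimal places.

α = 3.64, β = 4.36

For α,β > 1 the Beta mode is (α−1)/(α+β−2). With α+β = 8, the mode is (α−1)/6.
Set (α−1)/6 = 0.44 → α = 1 + 0.44·6 = 3.64.
β = 8 − α = 4.36.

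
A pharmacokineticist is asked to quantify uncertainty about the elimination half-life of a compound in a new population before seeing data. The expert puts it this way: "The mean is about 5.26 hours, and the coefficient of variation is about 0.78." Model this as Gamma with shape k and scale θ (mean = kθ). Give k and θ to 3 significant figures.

k ≈ 1.64, θ ≈ 3.2

For Gamma(k, scale θ): mean = kθ, variance = kθ², so CV = 1/√k.
CV = 0.78, hence k = 1/CV² = 1.64.
Then θ = mean/k = 5.26/1.64 = 3.2.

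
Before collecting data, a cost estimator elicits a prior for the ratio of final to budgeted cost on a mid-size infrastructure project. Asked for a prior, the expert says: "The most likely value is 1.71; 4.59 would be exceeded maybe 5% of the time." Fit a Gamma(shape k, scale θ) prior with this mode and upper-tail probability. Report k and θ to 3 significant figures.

Gamma(k,θ) with k>1 has mode (k−1)θ, so θ = 1.71/(k−1).
Need P(X < 4.59) = 0.95 with θ tied to k this way. Start at k = 2, θ = 1.71: P(X<4.59) ≈ 0.748.
Too low — raise k to concentrate. Iterating converges to k ≈ 3.76.
Then θ = 1.71/(3.76−1) ≈ 0.619.

k ≈ 3.76, θ ≈ 0.619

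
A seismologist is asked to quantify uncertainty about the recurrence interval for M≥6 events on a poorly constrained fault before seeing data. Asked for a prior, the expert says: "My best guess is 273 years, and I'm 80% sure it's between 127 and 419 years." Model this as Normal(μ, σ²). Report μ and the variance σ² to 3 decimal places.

A symmetric 80% interval runs μ ± z·σ with z = 1.282.
Half-width = 146, so σ = 146/1.282 = 113.9244 and σ² = 12978.770.
μ is the stated best guess, 273.000.

μ = 273.000, σ² = 12978.770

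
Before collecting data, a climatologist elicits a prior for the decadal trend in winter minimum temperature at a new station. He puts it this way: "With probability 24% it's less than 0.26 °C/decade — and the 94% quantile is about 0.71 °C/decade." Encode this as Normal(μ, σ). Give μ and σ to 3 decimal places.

μ = 0.401, σ = 0.199

For Normal(μ,σ), the p-quantile is μ + z_p·σ. Here z_{0.24} = -0.7063, z_{0.94} = 1.555.
So 0.26 = μ − 0.7063σ and 0.71 = μ + 1.555σ.
Subtracting: σ = (0.71 − 0.26)/(1.555 − (-0.7063)) = 0.199.
Then μ = 0.26 − (-0.7063)·0.199 = 0.401.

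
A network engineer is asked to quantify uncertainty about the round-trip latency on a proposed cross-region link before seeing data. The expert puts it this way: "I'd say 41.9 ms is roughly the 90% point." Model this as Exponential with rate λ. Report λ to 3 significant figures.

P(T < 41.9) = 1 − e^(−λ·41.9) = 0.9, so λ = −ln(1−0.9)/41.9 = −ln(0.1)/41.9 = 0.055.

λ ≈ 0.055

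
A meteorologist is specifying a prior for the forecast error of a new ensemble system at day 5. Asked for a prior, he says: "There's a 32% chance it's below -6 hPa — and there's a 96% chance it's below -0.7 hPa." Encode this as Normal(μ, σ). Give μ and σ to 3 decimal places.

μ = -4.883, σ = 2.389

For Normal(μ,σ), the p-quantile is μ + z_p·σ. Here z_{0.32} = -0.4677, z_{0.96} = 1.751.
So -6 = μ − 0.4677σ and -0.7 = μ + 1.751σ.
Subtracting: σ = (-0.7 − -6)/(1.751 − (-0.4677)) = 2.389.
Then μ = -6 − (-0.4677)·2.389 = -4.883.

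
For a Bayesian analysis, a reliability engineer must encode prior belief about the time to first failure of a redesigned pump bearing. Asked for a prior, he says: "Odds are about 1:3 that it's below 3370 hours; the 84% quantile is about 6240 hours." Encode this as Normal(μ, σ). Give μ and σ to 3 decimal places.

μ = 4529.884, σ = 1719.647

For Normal(μ,σ), the p-quantile is μ + z_p·σ. Here z_{0.25} = -0.6745, z_{0.84} = 0.9945.
So 3370 = μ − 0.6745σ and 6240 = μ + 0.9945σ.
Subtracting: σ = (6240 − 3370)/(0.9945 − (-0.6745)) = 1719.647.
Then μ = 3370 − (-0.6745)·1719.647 = 4529.884.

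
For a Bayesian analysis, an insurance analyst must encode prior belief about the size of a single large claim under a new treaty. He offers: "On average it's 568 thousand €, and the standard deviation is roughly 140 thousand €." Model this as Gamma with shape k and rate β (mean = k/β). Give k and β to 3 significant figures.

k ≈ 16.5, β ≈ 0.029

For Gamma(k, rate β): mean = k/β, variance = k/β², so CV = 1/√k.
CV = SD/mean = 140/568 = 0.2465, hence k = 1/CV² = 16.5.
Then β = k/mean = 16.5/568 = 0.029.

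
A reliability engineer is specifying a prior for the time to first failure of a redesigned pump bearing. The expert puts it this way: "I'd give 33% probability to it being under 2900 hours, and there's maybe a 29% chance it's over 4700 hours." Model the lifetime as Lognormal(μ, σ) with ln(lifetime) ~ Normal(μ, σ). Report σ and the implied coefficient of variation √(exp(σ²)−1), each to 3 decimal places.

σ ≈ 0.486, CV ≈ 0.516

If T ~ Lognormal(μ,σ) then ln T ~ Normal(μ,σ), so the p-quantile of ln T is μ + z_p·σ.
ln(2900) = 7.972 and ln(4700) = 8.455; z_{0.33} = -0.4399, z_{0.71} = 0.5534.
σ = (8.455 − 7.972)/(0.5534 − (-0.4399)) = 0.486.
μ = 7.972 − (-0.4399)·0.486 = 8.186.
CV = √(exp(σ²)−1) = √(exp(0.2363)−1) = 0.516.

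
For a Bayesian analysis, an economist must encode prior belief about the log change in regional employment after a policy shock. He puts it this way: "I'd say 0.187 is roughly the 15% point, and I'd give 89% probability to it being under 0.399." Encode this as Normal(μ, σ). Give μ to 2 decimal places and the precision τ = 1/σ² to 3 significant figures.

For Normal(μ,σ), the p-quantile is μ + z_p·σ. Here z_{0.15} = -1.036, z_{0.89} = 1.227.
So 0.187 = μ − 1.036σ and 0.399 = μ + 1.227σ.
Subtracting: σ = (0.399 − 0.187)/(1.227 − (-1.036)) = 0.09.
Then μ = 0.187 − (-1.036)·0.09 = 0.28.
Precision τ = 1/σ² = 1/0.09368² = 114.

μ = 0.28, τ = 114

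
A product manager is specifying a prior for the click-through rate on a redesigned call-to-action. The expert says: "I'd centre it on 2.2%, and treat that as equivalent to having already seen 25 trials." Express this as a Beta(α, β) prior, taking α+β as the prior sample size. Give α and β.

α = 0.55, β = 24.45

Under the effective-sample-size interpretation, Beta(α, β) has prior mean α/(α+β) and prior sample size α+β.
So α+β = 25 and α/(α+β) = 0.022, giving α = 0.022·25 = 0.55 and β = 25 − 0.55 = 24.45.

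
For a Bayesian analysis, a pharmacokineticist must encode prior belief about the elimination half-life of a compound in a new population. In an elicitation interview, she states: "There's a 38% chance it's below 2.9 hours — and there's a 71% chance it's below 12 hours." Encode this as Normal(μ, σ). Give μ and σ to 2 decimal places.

The p-quantile of Normal(μ,σ) is μ + z_p·σ, with z_{0.38} = -0.3055 and z_{0.71} = 0.5534.
Eliminate σ: μ = (z₂·x₁ − z₁·x₂)/(z₂ − z₁) = (0.5534·2.9 − (-0.3055)·12)/0.8589 = 6.14.
Then σ = (x₂ − x₁)/(z₂ − z₁) = (12 − 2.9)/0.8589 = 10.60.

μ = 6.14, σ = 10.60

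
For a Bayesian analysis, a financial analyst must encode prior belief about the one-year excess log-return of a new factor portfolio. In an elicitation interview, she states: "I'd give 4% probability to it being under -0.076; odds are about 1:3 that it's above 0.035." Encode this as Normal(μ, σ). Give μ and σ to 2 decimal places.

μ = 0.00, σ = 0.05

For Normal(μ,σ), the p-quantile is μ + z_p·σ. Here z_{0.04} = -1.751, z_{0.75} = 0.6745.
So -0.076 = μ − 1.751σ and 0.035 = μ + 0.6745σ.
Subtracting: σ = (0.035 − -0.076)/(0.6745 − (-1.751)) = 0.05.
Then μ = -0.076 − (-1.751)·0.05 = 0.00.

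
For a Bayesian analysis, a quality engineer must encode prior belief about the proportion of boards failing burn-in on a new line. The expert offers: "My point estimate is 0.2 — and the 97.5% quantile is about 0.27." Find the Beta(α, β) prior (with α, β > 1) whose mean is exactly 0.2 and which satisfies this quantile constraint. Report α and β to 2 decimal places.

α ≈ 27.91, β ≈ 111.65

With mean 0.2 fixed, write α = 0.2s, β = 0.8s where s = α+β.
Need P(θ < 0.27) = 0.975 under Beta(0.2s, 0.8s). Normal approximation: (q−m)/√(m(1−m)/s) ≈ z_{0.975} = 1.96, so s ≈ 0.2·0.8·(1.96)²/(0.27−0.2)² = 125.4.
At s = 125.4: P(θ<0.27) ≈ 0.969. Adjusting to match 0.975 gives s ≈ 139.57.
So α = 0.2·139.57 ≈ 27.91, β = 0.8·139.57 ≈ 111.65.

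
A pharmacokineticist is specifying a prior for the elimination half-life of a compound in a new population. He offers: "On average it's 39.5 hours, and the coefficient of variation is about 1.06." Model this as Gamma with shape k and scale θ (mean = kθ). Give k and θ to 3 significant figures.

For Gamma(k, scale θ): mean = kθ, variance = kθ², so CV = 1/√k.
CV = 1.06, hence k = 1/CV² = 0.89.
Then θ = mean/k = 39.5/0.89 = 44.4.

k ≈ 0.89, θ ≈ 44.4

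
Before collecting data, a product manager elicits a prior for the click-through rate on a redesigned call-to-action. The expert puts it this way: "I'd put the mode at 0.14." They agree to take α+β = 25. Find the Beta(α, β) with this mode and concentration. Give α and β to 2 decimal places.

For α,β > 1 the Beta mode is (α−1)/(α+β−2). With α+β = 25, the mode is (α−1)/23.
Set (α−1)/23 = 0.14 → α = 1 + 0.14·23 = 4.22.
β = 25 − α = 20.78.

α = 4.22, β = 20.78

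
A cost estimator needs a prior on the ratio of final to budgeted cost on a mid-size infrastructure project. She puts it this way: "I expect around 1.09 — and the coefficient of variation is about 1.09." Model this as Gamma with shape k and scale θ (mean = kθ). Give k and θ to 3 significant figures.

k ≈ 0.842, θ ≈ 1.3

For Gamma(k, scale θ): mean = kθ, variance = kθ², so CV = 1/√k.
CV = 1.09, hence k = 1/CV² = 0.842.
Then θ = mean/k = 1.09/0.842 = 1.3.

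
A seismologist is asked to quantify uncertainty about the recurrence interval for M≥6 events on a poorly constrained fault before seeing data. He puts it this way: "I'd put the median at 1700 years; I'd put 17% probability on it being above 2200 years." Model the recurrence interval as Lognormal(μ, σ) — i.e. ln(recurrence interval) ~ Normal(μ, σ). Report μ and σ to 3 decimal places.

μ ≈ 7.438, σ ≈ 0.270

If T ~ Lognormal(μ,σ) then ln T ~ Normal(μ,σ), so the p-quantile of ln T is μ + z_p·σ.
ln(1700) = 7.438 and ln(2200) = 7.696; z_{0.5} = 0, z_{0.83} = 0.9542.
σ = (7.696 − 7.438)/(0.9542 − (0)) = 0.270.
μ = 7.438 − (0)·0.270 = 7.438.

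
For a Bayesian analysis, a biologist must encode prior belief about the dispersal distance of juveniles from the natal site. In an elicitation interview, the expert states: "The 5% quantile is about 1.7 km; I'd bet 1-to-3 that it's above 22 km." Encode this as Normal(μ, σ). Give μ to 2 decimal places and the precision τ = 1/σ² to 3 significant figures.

The p-quantile of Normal(μ,σ) is μ + z_p·σ, with z_{0.05} = -1.645 and z_{0.75} = 0.6745.
Eliminate σ: μ = (z₂·x₁ − z₁·x₂)/(z₂ − z₁) = (0.6745·1.7 − (-1.645)·22)/2.319 = 16.10.
Then σ = (x₂ − x₁)/(z₂ − z₁) = (22 − 1.7)/2.319 = 8.75.
Precision τ = 1/σ² = 1/8.752² = 0.0131.

μ = 16.10, τ = 0.0131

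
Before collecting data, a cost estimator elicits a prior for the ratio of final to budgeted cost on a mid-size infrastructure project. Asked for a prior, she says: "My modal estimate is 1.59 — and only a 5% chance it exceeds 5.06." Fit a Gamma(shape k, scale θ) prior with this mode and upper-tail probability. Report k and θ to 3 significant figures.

k ≈ 2.96, θ ≈ 0.812

Gamma(k,θ) with k>1 has mode (k−1)θ, so θ = 1.59/(k−1).
Need P(X < 5.06) = 0.95 with θ tied to k this way. Start at k = 2, θ = 1.59: P(X<5.06) ≈ 0.826.
Too low — raise k to concentrate. Iterating converges to k ≈ 2.96.
Then θ = 1.59/(2.96−1) ≈ 0.812.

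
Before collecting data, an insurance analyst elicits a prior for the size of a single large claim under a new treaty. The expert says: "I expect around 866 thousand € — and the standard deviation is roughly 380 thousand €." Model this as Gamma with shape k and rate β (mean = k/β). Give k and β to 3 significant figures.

For Gamma(k, rate β): mean = k/β, variance = k/β², so CV = 1/√k.
CV = SD/mean = 380/866 = 0.4388, hence k = 1/CV² = 5.19.
Then β = k/mean = 5.19/866 = 0.006.

k ≈ 5.19, β ≈ 0.006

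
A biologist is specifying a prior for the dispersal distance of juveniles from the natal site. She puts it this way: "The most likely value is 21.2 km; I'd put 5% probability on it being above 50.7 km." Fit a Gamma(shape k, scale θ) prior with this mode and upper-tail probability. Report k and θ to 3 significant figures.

Gamma(k,θ) with k>1 has mode (k−1)θ, so θ = 21.2/(k−1).
Need P(X < 50.7) = 0.95 with θ tied to k this way. Start at k = 2, θ = 21.2: P(X<50.7) ≈ 0.690.
Too low — raise k to concentrate. Iterating converges to k ≈ 4.59.
Then θ = 21.2/(4.59−1) ≈ 5.91.

k ≈ 4.59, θ ≈ 5.91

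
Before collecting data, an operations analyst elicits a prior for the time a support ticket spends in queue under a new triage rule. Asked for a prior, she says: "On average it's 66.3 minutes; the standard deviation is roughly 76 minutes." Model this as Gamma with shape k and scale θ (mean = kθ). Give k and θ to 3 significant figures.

k ≈ 0.761, θ ≈ 87.1

For Gamma(k, scale θ): mean = kθ, variance = kθ², so CV = 1/√k.
CV = SD/mean = 76/66.3 = 1.146, hence k = 1/CV² = 0.761.
Then θ = mean/k = 66.3/0.761 = 87.1.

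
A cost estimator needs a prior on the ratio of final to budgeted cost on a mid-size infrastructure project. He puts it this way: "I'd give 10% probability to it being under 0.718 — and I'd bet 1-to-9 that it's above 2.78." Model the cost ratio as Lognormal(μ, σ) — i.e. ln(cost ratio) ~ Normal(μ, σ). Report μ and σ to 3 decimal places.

If T ~ Lognormal(μ,σ) then ln T ~ Normal(μ,σ), so the p-quantile of ln T is μ + z_p·σ.
ln(0.718) = -0.3313 and ln(2.78) = 1.022; z_{0.1} = -1.282, z_{0.9} = 1.282.
σ = (1.022 − -0.3313)/(1.282 − (-1.282)) = 0.528.
μ = -0.3313 − (-1.282)·0.528 = 0.346.

μ ≈ 0.346, σ ≈ 0.528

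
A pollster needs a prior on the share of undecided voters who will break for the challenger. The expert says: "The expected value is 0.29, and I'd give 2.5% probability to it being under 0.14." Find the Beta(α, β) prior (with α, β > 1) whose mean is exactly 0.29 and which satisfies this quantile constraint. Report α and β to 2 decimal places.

With mean 0.29 fixed, write α = 0.29s, β = 0.71s where s = α+β.
Need P(θ < 0.14) = 0.025 under Beta(0.29s, 0.71s). Normal approximation: (q−m)/√(m(1−m)/s) ≈ z_{0.025} = -1.96, so s ≈ 0.29·0.71·(-1.96)²/(0.14−0.29)² = 35.2.
At s = 35.2: P(θ<0.14) ≈ 0.013. Adjusting to match 0.025 gives s ≈ 27.66.
So α = 0.29·27.66 ≈ 8.02, β = 0.71·27.66 ≈ 19.64.

α ≈ 8.02, β ≈ 19.64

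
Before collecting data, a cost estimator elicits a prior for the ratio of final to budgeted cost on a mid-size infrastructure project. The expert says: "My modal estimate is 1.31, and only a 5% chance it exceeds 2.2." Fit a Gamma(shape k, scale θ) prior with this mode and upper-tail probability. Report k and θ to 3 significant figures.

Gamma(k,θ) with k>1 has mode (k−1)θ, so θ = 1.31/(k−1).
Need P(X < 2.2) = 0.95 with θ tied to k this way. Start at k = 2, θ = 1.31: P(X<2.2) ≈ 0.500.
Too low — raise k to concentrate. Iterating converges to k ≈ 11.4.
Then θ = 1.31/(11.4−1) ≈ 0.126.

k ≈ 11.4, θ ≈ 0.126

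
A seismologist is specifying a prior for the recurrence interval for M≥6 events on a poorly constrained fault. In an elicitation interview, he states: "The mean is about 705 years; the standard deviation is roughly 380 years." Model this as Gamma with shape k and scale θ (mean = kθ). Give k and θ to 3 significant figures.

k ≈ 3.44, θ ≈ 205

For Gamma(k, scale θ): mean = kθ, variance = kθ², so CV = 1/√k.
CV = SD/mean = 380/705 = 0.539, hence k = 1/CV² = 3.44.
Then θ = mean/k = 705/3.44 = 205.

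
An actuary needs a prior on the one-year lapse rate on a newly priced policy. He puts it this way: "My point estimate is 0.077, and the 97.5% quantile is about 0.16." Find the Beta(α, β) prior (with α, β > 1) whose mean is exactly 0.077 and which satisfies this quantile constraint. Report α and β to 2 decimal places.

With mean 0.077 fixed, write α = 0.077s, β = 0.923s where s = α+β.
Need P(θ < 0.16) = 0.975 under Beta(0.077s, 0.923s). Normal approximation: (q−m)/√(m(1−m)/s) ≈ z_{0.975} = 1.96, so s ≈ 0.077·0.923·(1.96)²/(0.16−0.077)² = 39.6.
At s = 39.6: P(θ<0.16) ≈ 0.956. Adjusting to match 0.975 gives s ≈ 54.85.
So α = 0.077·54.85 ≈ 4.22, β = 0.923·54.85 ≈ 50.63.

α ≈ 4.22, β ≈ 50.63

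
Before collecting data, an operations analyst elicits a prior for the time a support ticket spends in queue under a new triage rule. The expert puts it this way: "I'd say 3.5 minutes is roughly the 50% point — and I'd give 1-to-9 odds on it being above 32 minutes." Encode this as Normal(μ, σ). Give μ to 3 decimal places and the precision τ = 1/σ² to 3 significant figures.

The p-quantile of Normal(μ,σ) is μ + z_p·σ, with z_{0.5} = 0 and z_{0.9} = 1.282.
Eliminate σ: μ = (z₂·x₁ − z₁·x₂)/(z₂ − z₁) = (1.282·3.5 − (0)·32)/1.282 = 3.500.
Then σ = (x₂ − x₁)/(z₂ − z₁) = (32 − 3.5)/1.282 = 22.239.
Precision τ = 1/σ² = 1/22.24² = 0.00202.

μ = 3.500, τ = 0.00202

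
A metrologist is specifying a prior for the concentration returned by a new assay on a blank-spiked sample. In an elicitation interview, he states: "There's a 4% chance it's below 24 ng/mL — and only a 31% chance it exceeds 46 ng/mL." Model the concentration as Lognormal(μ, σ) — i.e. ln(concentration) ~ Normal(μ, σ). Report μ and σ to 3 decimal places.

If T ~ Lognormal(μ,σ) then ln T ~ Normal(μ,σ), so the p-quantile of ln T is μ + z_p·σ.
ln(24) = 3.178 and ln(46) = 3.829; z_{0.04} = -1.751, z_{0.69} = 0.4959.
σ = (3.829 − 3.178)/(0.4959 − (-1.751)) = 0.290.
μ = 3.178 − (-1.751)·0.290 = 3.685.

μ ≈ 3.685, σ ≈ 0.290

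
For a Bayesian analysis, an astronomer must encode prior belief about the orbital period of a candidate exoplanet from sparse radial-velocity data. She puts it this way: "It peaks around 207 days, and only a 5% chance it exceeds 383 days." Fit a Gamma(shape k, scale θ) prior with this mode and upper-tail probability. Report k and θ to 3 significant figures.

Gamma(k,θ) with k>1 has mode (k−1)θ, so θ = 207/(k−1).
Need P(X < 383) = 0.95 with θ tied to k this way. Start at k = 2, θ = 207: P(X<383) ≈ 0.552.
Too low — raise k to concentrate. Iterating converges to k ≈ 8.35.
Then θ = 207/(8.35−1) ≈ 28.2.

k ≈ 8.35, θ ≈ 28.2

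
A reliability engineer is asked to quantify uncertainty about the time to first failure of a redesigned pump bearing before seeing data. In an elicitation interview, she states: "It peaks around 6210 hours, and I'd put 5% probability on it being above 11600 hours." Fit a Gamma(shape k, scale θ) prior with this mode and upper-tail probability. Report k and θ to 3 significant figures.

Gamma(k,θ) with k>1 has mode (k−1)θ, so θ = 6210/(k−1).
Need P(X < 11600) = 0.95 with θ tied to k this way. Start at k = 2, θ = 6210: P(X<11600) ≈ 0.557.
Too low — raise k to concentrate. Iterating converges to k ≈ 8.13.
Then θ = 6210/(8.13−1) ≈ 871.

k ≈ 8.13, θ ≈ 871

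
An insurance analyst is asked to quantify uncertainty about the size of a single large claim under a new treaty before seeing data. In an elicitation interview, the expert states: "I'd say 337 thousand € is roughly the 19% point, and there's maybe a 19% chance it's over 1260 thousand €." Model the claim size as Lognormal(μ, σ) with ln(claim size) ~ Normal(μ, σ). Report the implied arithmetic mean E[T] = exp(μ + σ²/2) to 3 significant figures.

E[T] ≈ 864 thousand €

If T ~ Lognormal(μ,σ) then ln T ~ Normal(μ,σ), so the p-quantile of ln T is μ + z_p·σ.
ln(337) = 5.82 and ln(1260) = 7.139; z_{0.19} = -0.8779, z_{0.81} = 0.8779.
σ = (7.139 − 5.82)/(0.8779 − (-0.8779)) = 0.751.
μ = 5.82 − (-0.8779)·0.751 = 6.479.
E[T] = exp(μ + σ²/2) = exp(6.479 + 0.2821) = 864 thousand €.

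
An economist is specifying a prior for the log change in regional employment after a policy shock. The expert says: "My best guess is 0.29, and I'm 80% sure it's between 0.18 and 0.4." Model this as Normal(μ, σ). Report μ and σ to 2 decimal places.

A symmetric 80% interval runs μ ± z·σ with z = 1.282.
Half-width = 0.11, so σ = 0.11/1.282 = 0.09.
μ is the stated best guess, 0.29.

μ = 0.29, σ = 0.09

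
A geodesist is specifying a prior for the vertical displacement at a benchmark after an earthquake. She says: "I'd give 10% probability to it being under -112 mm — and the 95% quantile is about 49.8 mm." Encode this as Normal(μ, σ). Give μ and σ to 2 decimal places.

The p-quantile of Normal(μ,σ) is μ + z_p·σ, with z_{0.1} = -1.282 and z_{0.95} = 1.645.
Eliminate σ: μ = (z₂·x₁ − z₁·x₂)/(z₂ − z₁) = (1.645·-112 − (-1.282)·49.8)/2.926 = -41.14.
Then σ = (x₂ − x₁)/(z₂ − z₁) = (49.8 − -112)/2.926 = 55.29.

μ = -41.14, σ = 55.29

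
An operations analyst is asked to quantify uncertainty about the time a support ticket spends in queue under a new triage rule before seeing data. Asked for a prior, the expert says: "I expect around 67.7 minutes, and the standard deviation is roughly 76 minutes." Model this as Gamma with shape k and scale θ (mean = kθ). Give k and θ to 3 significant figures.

k ≈ 0.794, θ ≈ 85.3

For Gamma(k, scale θ): mean = kθ, variance = kθ², so CV = 1/√k.
CV = SD/mean = 76/67.7 = 1.123, hence k = 1/CV² = 0.794.
Then θ = mean/k = 67.7/0.794 = 85.3.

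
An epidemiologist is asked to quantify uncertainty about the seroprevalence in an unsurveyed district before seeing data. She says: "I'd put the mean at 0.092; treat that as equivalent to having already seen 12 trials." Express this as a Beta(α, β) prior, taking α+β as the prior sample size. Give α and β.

α = 1.104, β = 10.896

Under the effective-sample-size interpretation, Beta(α, β) has prior mean α/(α+β) and prior sample size α+β.
So α+β = 12 and α/(α+β) = 0.092, giving α = 0.092·12 = 1.104 and β = 12 − 1.104 = 10.896.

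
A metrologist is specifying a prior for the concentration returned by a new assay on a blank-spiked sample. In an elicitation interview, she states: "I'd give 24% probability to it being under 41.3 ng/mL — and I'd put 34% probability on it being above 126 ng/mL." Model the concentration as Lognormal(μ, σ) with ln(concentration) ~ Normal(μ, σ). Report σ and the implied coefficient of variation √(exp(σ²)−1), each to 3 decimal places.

If T ~ Lognormal(μ,σ) then ln T ~ Normal(μ,σ), so the p-quantile of ln T is μ + z_p·σ.
ln(41.3) = 3.721 and ln(126) = 4.836; z_{0.24} = -0.7063, z_{0.66} = 0.4125.
σ = (4.836 − 3.721)/(0.4125 − (-0.7063)) = 0.997.
μ = 3.721 − (-0.7063)·0.997 = 4.425.
CV = √(exp(σ²)−1) = √(exp(0.9940)−1) = 1.305.

σ ≈ 0.997, CV ≈ 1.305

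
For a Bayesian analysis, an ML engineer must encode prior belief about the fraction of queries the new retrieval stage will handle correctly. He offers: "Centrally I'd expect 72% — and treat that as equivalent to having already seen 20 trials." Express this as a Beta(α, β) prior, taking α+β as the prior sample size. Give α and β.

Under the effective-sample-size interpretation, Beta(α, β) has prior mean α/(α+β) and prior sample size α+β.
So α+β = 20 and α/(α+β) = 0.72, giving α = 0.72·20 = 14.4 and β = 20 − 14.4 = 5.6.

α = 14.4, β = 5.6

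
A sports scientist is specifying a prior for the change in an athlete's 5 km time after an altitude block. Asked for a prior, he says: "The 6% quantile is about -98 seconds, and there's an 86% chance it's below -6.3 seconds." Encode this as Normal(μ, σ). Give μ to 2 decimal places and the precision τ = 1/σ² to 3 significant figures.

μ = -43.89, τ = 0.000826

The p-quantile of Normal(μ,σ) is μ + z_p·σ, with z_{0.06} = -1.555 and z_{0.86} = 1.08.
Eliminate σ: μ = (z₂·x₁ − z₁·x₂)/(z₂ − z₁) = (1.08·-98 − (-1.555)·-6.3)/2.635 = -43.89.
Then σ = (x₂ − x₁)/(z₂ − z₁) = (-6.3 − -98)/2.635 = 34.80.
Precision τ = 1/σ² = 1/34.8² = 0.000826.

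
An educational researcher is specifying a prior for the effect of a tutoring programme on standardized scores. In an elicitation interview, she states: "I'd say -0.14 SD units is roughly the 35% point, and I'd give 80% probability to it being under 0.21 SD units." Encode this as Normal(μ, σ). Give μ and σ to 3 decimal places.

The p-quantile of Normal(μ,σ) is μ + z_p·σ, with z_{0.35} = -0.3853 and z_{0.8} = 0.8416.
Eliminate σ: μ = (z₂·x₁ − z₁·x₂)/(z₂ − z₁) = (0.8416·-0.14 − (-0.3853)·0.21)/1.227 = -0.030.
Then σ = (x₂ − x₁)/(z₂ − z₁) = (0.21 − -0.14)/1.227 = 0.285.

μ = -0.030, σ = 0.285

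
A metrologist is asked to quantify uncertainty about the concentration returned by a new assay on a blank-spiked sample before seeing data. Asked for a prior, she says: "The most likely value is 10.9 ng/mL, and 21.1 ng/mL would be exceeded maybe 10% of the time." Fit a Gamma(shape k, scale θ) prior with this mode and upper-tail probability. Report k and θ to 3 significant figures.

Gamma(k,θ) with k>1 has mode (k−1)θ, so θ = 10.9/(k−1).
Need P(X < 21.1) = 0.9 with θ tied to k this way. Start at k = 2, θ = 10.9: P(X<21.1) ≈ 0.576.
Too low — raise k to concentrate. Iterating converges to k ≈ 5.39.
Then θ = 10.9/(5.39−1) ≈ 2.48.

k ≈ 5.39, θ ≈ 2.48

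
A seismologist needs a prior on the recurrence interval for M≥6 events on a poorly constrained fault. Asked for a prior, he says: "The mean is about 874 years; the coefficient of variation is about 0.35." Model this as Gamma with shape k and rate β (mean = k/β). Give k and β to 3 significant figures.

For Gamma(k, rate β): mean = k/β, variance = k/β², so CV = 1/√k.
CV = 0.35, hence k = 1/CV² = 8.16.
Then β = k/mean = 8.16/874 = 0.00934.

k ≈ 8.16, β ≈ 0.00934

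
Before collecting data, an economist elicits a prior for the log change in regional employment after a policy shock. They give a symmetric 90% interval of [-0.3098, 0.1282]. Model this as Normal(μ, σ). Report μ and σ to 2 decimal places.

A symmetric 90% interval runs μ ± z·σ with z = 1.645.
Half-width = 0.219, so σ = 0.219/1.645 = 0.13.
μ is the interval midpoint, -0.09.

μ = -0.09, σ = 0.13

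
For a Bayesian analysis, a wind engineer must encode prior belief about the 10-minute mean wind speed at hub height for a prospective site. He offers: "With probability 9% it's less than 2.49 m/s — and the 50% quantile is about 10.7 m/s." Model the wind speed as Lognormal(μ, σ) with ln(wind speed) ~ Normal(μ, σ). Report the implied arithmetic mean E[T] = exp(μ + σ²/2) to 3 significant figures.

E[T] ≈ 19.3 m/s

If T ~ Lognormal(μ,σ) then ln T ~ Normal(μ,σ), so the p-quantile of ln T is μ + z_p·σ.
ln(2.49) = 0.9123 and ln(10.7) = 2.37; z_{0.09} = -1.341, z_{0.5} = 0.
σ = (2.37 − 0.9123)/(0 − (-1.341)) = 1.087.
μ = 0.9123 − (-1.341)·1.087 = 2.370.
E[T] = exp(μ + σ²/2) = exp(2.370 + 0.5912) = 19.3 m/s.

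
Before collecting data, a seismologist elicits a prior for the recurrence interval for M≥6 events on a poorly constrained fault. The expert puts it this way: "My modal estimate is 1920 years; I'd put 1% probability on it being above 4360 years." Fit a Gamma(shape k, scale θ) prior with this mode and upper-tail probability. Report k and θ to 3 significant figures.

Gamma(k,θ) with k>1 has mode (k−1)θ, so θ = 1920/(k−1).
Need P(X < 4360) = 0.99 with θ tied to k this way. Start at k = 2, θ = 1920: P(X<4360) ≈ 0.662.
Too low — raise k to concentrate. Iterating converges to k ≈ 8.12.
Then θ = 1920/(8.12−1) ≈ 270.

k ≈ 8.12, θ ≈ 270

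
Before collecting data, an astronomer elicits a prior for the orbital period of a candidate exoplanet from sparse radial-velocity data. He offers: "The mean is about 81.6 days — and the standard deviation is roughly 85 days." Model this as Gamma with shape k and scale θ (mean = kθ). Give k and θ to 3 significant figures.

For Gamma(k, scale θ): mean = kθ, variance = kθ², so CV = 1/√k.
CV = SD/mean = 85/81.6 = 1.042, hence k = 1/CV² = 0.922.
Then θ = mean/k = 81.6/0.922 = 88.5.

k ≈ 0.922, θ ≈ 88.5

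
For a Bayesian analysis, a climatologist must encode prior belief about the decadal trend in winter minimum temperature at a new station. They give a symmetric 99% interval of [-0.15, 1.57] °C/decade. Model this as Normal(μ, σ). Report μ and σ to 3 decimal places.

μ = 0.710, σ = 0.334

A symmetric 99% interval runs μ ± z·σ with z = 2.576.
Half-width = 0.86, so σ = 0.86/2.576 = 0.334.
μ is the interval midpoint, 0.710.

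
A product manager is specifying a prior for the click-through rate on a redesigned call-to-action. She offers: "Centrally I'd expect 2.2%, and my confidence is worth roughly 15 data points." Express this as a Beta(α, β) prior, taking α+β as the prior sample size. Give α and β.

α = 0.33, β = 14.67

Under the effective-sample-size interpretation, Beta(α, β) has prior mean α/(α+β) and prior sample size α+β.
So α+β = 15 and α/(α+β) = 0.022, giving α = 0.022·15 = 0.33 and β = 15 − 0.33 = 14.67.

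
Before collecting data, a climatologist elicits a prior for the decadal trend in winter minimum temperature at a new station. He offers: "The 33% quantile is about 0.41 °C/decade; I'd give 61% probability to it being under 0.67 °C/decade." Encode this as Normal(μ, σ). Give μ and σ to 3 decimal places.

The p-quantile of Normal(μ,σ) is μ + z_p·σ, with z_{0.33} = -0.4399 and z_{0.61} = 0.2793.
Eliminate σ: μ = (z₂·x₁ − z₁·x₂)/(z₂ − z₁) = (0.2793·0.41 − (-0.4399)·0.67)/0.7192 = 0.569.
Then σ = (x₂ − x₁)/(z₂ − z₁) = (0.67 − 0.41)/0.7192 = 0.361.

μ = 0.569, σ = 0.361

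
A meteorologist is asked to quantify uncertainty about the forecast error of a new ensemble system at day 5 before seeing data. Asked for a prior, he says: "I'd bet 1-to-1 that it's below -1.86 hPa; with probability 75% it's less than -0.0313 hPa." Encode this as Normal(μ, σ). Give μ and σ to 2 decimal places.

μ = -1.86, σ = 2.71

The p-quantile of Normal(μ,σ) is μ + z_p·σ, with z_{0.5} = 0 and z_{0.75} = 0.6745.
Eliminate σ: μ = (z₂·x₁ − z₁·x₂)/(z₂ − z₁) = (0.6745·-1.86 − (0)·-0.0313)/0.6745 = -1.86.
Then σ = (x₂ − x₁)/(z₂ − z₁) = (-0.0313 − -1.86)/0.6745 = 2.71.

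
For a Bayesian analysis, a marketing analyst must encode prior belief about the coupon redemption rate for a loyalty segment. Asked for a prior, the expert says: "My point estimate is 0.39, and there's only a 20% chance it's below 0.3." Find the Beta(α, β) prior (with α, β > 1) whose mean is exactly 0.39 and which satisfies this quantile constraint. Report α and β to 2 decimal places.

α ≈ 8.31, β ≈ 13.00

With mean 0.39 fixed, write α = 0.39s, β = 0.61s where s = α+β.
Need P(θ < 0.3) = 0.2 under Beta(0.39s, 0.61s). Normal approximation: (q−m)/√(m(1−m)/s) ≈ z_{0.2} = -0.842, so s ≈ 0.39·0.61·(-0.842)²/(0.3−0.39)² = 20.8.
At s = 20.8: P(θ<0.3) ≈ 0.203. Adjusting to match 0.2 gives s ≈ 21.31.
So α = 0.39·21.31 ≈ 8.31, β = 0.61·21.31 ≈ 13.00.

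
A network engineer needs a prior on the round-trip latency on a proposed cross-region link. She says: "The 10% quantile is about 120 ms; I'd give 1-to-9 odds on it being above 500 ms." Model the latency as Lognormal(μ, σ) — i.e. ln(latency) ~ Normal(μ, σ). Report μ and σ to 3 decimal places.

If T ~ Lognormal(μ,σ) then ln T ~ Normal(μ,σ), so the p-quantile of ln T is μ + z_p·σ.
ln(120) = 4.787 and ln(500) = 6.215; z_{0.1} = -1.282, z_{0.9} = 1.282.
σ = (6.215 − 4.787)/(1.282 − (-1.282)) = 0.557.
μ = 4.787 − (-1.282)·0.557 = 5.501.

μ ≈ 5.501, σ ≈ 0.557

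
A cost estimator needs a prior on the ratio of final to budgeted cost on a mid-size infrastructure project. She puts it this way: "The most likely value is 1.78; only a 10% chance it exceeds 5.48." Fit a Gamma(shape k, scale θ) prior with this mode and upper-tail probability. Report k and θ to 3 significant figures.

Gamma(k,θ) with k>1 has mode (k−1)θ, so θ = 1.78/(k−1).
Need P(X < 5.48) = 0.9 with θ tied to k this way. Start at k = 2, θ = 1.78: P(X<5.48) ≈ 0.812.
Too low — raise k to concentrate. Iterating converges to k ≈ 2.5.
Then θ = 1.78/(2.5−1) ≈ 1.19.

k ≈ 2.5, θ ≈ 1.19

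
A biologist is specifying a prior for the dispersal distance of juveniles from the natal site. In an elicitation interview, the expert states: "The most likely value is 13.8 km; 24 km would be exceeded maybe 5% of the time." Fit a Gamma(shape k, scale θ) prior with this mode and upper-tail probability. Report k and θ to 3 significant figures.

Gamma(k,θ) with k>1 has mode (k−1)θ, so θ = 13.8/(k−1).
Need P(X < 24) = 0.95 with θ tied to k this way. Start at k = 2, θ = 13.8: P(X<24) ≈ 0.519.
Too low — raise k to concentrate. Iterating converges to k ≈ 10.1.
Then θ = 13.8/(10.1−1) ≈ 1.51.

k ≈ 10.1, θ ≈ 1.51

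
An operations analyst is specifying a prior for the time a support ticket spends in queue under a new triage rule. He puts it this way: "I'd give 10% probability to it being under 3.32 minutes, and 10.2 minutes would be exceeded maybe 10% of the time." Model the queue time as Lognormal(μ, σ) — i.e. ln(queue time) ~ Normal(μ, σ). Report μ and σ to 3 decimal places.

If T ~ Lognormal(μ,σ) then ln T ~ Normal(μ,σ), so the p-quantile of ln T is μ + z_p·σ.
ln(3.32) = 1.2 and ln(10.2) = 2.322; z_{0.1} = -1.282, z_{0.9} = 1.282.
σ = (2.322 − 1.2)/(1.282 − (-1.282)) = 0.438.
μ = 1.2 − (-1.282)·0.438 = 1.761.

μ ≈ 1.761, σ ≈ 0.438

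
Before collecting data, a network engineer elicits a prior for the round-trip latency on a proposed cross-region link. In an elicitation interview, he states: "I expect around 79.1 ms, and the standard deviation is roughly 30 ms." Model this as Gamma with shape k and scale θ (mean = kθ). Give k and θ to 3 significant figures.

For Gamma(k, scale θ): mean = kθ, variance = kθ², so CV = 1/√k.
CV = SD/mean = 30/79.1 = 0.3793, hence k = 1/CV² = 6.95.
Then θ = mean/k = 79.1/6.95 = 11.4.

k ≈ 6.95, θ ≈ 11.4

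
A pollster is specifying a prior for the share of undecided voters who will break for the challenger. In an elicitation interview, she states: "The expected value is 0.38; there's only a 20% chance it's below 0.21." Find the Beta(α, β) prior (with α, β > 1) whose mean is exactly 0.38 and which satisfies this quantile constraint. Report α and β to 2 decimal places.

With mean 0.38 fixed, write α = 0.38s, β = 0.62s where s = α+β.
Need P(θ < 0.21) = 0.2 under Beta(0.38s, 0.62s). Normal approximation: (q−m)/√(m(1−m)/s) ≈ z_{0.2} = -0.842, so s ≈ 0.38·0.62·(-0.842)²/(0.21−0.38)² = 5.8.
At s = 5.8: P(θ<0.21) ≈ 0.205. Adjusting to match 0.2 gives s ≈ 5.99.
So α = 0.38·5.99 ≈ 2.28, β = 0.62·5.99 ≈ 3.71.

α ≈ 2.28, β ≈ 3.71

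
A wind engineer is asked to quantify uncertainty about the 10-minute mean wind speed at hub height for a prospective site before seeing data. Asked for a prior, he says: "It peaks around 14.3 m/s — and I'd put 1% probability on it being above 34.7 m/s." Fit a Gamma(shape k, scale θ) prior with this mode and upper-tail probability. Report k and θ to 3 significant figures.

Gamma(k,θ) with k>1 has mode (k−1)θ, so θ = 14.3/(k−1).
Need P(X < 34.7) = 0.99 with θ tied to k this way. Start at k = 2, θ = 14.3: P(X<34.7) ≈ 0.697.
Too low — raise k to concentrate. Iterating converges to k ≈ 7.01.
Then θ = 14.3/(7.01−1) ≈ 2.38.

k ≈ 7.01, θ ≈ 2.38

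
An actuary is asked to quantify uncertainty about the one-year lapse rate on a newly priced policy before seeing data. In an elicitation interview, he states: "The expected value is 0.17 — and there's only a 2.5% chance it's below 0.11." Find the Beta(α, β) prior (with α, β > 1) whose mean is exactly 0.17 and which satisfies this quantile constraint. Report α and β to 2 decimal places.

α ≈ 21.52, β ≈ 105.07

With mean 0.17 fixed, write α = 0.17s, β = 0.83s where s = α+β.
Need P(θ < 0.11) = 0.025 under Beta(0.17s, 0.83s). Normal approximation: (q−m)/√(m(1−m)/s) ≈ z_{0.025} = -1.96, so s ≈ 0.17·0.83·(-1.96)²/(0.11−0.17)² = 150.6.
At s = 150.6: P(θ<0.11) ≈ 0.016. Adjusting to match 0.025 gives s ≈ 126.59.
So α = 0.17·126.59 ≈ 21.52, β = 0.83·126.59 ≈ 105.07.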